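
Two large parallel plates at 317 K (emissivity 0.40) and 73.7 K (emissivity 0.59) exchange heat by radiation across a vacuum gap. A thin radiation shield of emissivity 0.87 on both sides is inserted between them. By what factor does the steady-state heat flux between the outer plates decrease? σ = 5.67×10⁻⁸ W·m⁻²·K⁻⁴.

Without shield: q₀ = σΔ(T⁴)/(1/ε₁+1/ε₂−1) with denominator 3.195.
With shield the two gaps are in series; the resistances add: (1/ε₁+1/ε_s−1)+(1/ε_s+1/ε₂−1) = 2.649+1.844 = 4.494.
Heat-flux ratio q₀/q = 4.494/3.195.

factor ≈ 1.41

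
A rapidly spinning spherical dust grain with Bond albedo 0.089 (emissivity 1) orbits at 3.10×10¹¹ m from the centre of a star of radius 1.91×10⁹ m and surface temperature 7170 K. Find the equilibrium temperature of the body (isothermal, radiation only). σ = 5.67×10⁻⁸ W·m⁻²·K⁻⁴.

The star's surface emits σT_*⁴; at distance d the flux is S = σT_*⁴(R_*/d)².
S = 5.67×10⁻⁸·(7170)⁴·(1.91×10⁹/3.10×10¹¹)² = 5689 W/m².
For an isothermal sphere T⁴ = (1−a)S/(4σ) = 2.285×10¹⁰ K⁴.

T ≈ 389 K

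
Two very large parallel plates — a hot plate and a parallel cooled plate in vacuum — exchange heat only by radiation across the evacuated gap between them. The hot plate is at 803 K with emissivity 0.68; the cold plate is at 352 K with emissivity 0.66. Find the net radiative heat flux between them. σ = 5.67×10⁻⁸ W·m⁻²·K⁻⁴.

For two infinite grey parallel plates, q = σ(T₁⁴ − T₂⁴)/(1/ε₁ + 1/ε₂ − 1).
T₁⁴ − T₂⁴ = 4.158×10¹¹ − 1.535×10¹⁰ = 4.004×10¹¹ K⁴.
1/ε₁ + 1/ε₂ − 1 = 1.471 + 1.515 − 1 = 1.986.
q = 5.67×10⁻⁸ × 4.004×10¹¹ / 1.986.

q ≈ 11400 W/m²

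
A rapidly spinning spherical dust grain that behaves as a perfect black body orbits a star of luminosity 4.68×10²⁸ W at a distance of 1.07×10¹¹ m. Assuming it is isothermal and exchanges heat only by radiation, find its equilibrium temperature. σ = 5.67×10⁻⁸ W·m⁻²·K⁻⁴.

T ≈ 1090 K

First find the stellar flux at distance d: S = L/(4πd²) = 4.68×10²⁸/(4π·(1.07×10¹¹)²) = 3.253×10⁵ W/m².
For an isothermal sphere, absorbed (1−a)S·πr² = emitted σ·4πr²·T⁴, so T⁴ = (1−a)S/(4σ).
T⁴ = 1.00·3.253×10⁵/(4·5.67×10⁻⁸) = 1.434×10¹² K⁴.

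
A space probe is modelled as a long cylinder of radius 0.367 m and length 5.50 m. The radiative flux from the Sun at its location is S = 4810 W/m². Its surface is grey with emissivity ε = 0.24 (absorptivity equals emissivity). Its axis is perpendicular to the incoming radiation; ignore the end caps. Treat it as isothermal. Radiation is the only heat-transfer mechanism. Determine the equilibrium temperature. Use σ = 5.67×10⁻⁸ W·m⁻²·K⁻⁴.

T ≈ 405 K

At equilibrium, absorbed power = emitted power.
Absorbing cross-section = 2rL = 4.037 m²; emitting surface = 2πrL = 12.68 m² (ratio π).
εS·A_cross = εσ·A_surf·T⁴  ⇒  T⁴ = S/(πσ)   (ε cancels).
T⁴ = 4810/(π·5.67×10⁻⁸) = 2.700×10¹⁰ K⁴.
T = (2.700×10¹⁰)^(1/4).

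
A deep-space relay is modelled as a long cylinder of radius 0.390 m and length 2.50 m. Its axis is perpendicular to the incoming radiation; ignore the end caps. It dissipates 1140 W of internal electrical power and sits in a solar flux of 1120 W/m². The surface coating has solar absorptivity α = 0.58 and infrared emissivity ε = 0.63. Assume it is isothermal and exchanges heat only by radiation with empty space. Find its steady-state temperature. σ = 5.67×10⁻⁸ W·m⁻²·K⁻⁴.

At steady state, absorbed solar power + internal power = radiated power.
Absorbed: α·S·A_cross = 0.58·1120·1.950 = 1267 W (cross-section 2rL).
Total input = 1267 + 1140 = 2407 W.
Radiated: εσ·A_surf·T⁴ with A_surf = 2πrL = 6.126 m².
T⁴ = 2407/(0.63·5.67×10⁻⁸·6.126) = 1.100×10¹⁰ K⁴.

T ≈ 324 K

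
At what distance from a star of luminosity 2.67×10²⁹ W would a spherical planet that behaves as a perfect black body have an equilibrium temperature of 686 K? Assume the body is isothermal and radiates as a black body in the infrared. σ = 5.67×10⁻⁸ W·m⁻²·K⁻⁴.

For an isothermal black-emitting sphere, (1−a)S·πr² = σ·4πr²·T⁴ ⇒ S = 4σT⁴/(1−a).
S = 4·5.67×10⁻⁸·(686)⁴/1.00 = 50230 W/m².
Flux falls as S = L/(4πd²), so d = √(L/(4πS)) = √(2.67×10²⁹/(4π·50230)).

d ≈ 6.50×10¹¹ m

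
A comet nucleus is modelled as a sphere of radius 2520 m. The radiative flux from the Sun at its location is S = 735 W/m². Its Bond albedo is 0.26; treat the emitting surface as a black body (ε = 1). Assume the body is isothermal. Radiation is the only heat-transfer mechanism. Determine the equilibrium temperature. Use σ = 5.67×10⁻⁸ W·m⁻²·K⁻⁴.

T ≈ 221 K

At equilibrium, absorbed power = emitted power.
Absorbing cross-section = πr² = 1.995×10⁷ m²; emitting surface = 4πr² = 7.980×10⁷ m² (ratio 4).
(1−a)S·A_cross = εσ·A_surf·T⁴  ⇒  T⁴ = (1−a)S/(4σ).
T⁴ = 0.740·735/(4·5.67×10⁻⁸) = 2.398×10⁹ K⁴.
T = (2.398×10⁹)^(1/4).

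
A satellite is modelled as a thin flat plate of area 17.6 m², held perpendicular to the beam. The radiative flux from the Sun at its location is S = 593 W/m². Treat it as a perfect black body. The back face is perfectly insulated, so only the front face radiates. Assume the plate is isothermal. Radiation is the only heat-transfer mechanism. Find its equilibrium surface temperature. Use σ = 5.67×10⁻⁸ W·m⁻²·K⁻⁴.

At equilibrium, absorbed power = emitted power.
Absorbing cross-section = A = 17.60 m²; emitting surface = A = 17.60 m² (ratio 1).
S·A_cross = εσ·A_surf·T⁴  ⇒  T⁴ = S/(1σ).
T⁴ = 1.00·593/(1·5.67×10⁻⁸) = 1.046×10¹⁰ K⁴.
T = (1.046×10¹⁰)^(1/4).

T ≈ 320 K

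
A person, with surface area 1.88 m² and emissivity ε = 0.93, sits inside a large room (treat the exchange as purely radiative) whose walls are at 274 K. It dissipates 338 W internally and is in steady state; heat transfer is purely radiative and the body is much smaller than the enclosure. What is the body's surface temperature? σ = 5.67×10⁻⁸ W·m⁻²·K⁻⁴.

T ≈ 308 K

For a small grey body in a large enclosure, net radiated power = εσA(T⁴ − T_w⁴).
Steady state: P = εσA(T⁴ − T_w⁴) with A = 1.88 m².
T⁴ = P/(εσA) + T_w⁴ = 338/(0.93·5.67×10⁻⁸·1.880) + (274)⁴
    = 3.410×10⁹ + 5.636×10⁹ = 9.046×10⁹ K⁴.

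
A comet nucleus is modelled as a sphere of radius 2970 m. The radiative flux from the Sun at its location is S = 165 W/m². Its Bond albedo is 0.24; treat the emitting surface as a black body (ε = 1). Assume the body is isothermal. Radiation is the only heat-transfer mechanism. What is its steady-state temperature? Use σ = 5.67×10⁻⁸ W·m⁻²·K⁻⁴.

At equilibrium, absorbed power = emitted power.
Absorbing cross-section = πr² = 2.771×10⁷ m²; emitting surface = 4πr² = 1.108×10⁸ m² (ratio 4).
(1−a)S·A_cross = εσ·A_surf·T⁴  ⇒  T⁴ = (1−a)S/(4σ).
T⁴ = 0.760·165/(4·5.67×10⁻⁸) = 5.529×10⁸ K⁴.
T = (5.529×10⁸)^(1/4).

T ≈ 153 K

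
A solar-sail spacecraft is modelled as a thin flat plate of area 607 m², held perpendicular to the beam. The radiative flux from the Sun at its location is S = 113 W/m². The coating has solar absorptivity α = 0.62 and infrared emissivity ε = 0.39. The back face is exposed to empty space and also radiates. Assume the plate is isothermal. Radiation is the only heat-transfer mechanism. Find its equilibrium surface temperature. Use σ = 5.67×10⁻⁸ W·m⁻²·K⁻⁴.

T ≈ 200 K

At equilibrium, absorbed power = emitted power.
Absorbing cross-section = A = 607.0 m²; emitting surface = 2A = 1214 m² (ratio 2).
αS·A_cross = εσ·A_surf·T⁴  ⇒  T⁴ = αS/(ε·2σ).
T⁴ = 0.620·113/(0.39·2·5.67×10⁻⁸) = 1.584×10⁹ K⁴.
T = (1.584×10⁹)^(1/4).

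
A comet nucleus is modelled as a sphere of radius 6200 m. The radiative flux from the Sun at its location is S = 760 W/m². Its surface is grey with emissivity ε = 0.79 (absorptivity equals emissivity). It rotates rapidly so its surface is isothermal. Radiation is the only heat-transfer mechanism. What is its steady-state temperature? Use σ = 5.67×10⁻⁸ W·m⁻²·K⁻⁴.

T ≈ 241 K

At equilibrium, absorbed power = emitted power.
Absorbing cross-section = πr² = 1.208×10⁸ m²; emitting surface = 4πr² = 4.831×10⁸ m² (ratio 4).
εS·A_cross = εσ·A_surf·T⁴  ⇒  T⁴ = S/(4σ)   (ε cancels).
T⁴ = 760/(4·5.67×10⁻⁸) = 3.351×10⁹ K⁴.
T = (3.351×10⁹)^(1/4).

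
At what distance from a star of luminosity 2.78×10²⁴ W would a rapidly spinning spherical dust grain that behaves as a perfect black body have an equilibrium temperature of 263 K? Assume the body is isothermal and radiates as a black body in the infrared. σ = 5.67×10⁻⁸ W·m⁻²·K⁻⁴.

For an isothermal black-emitting sphere, (1−a)S·πr² = σ·4πr²·T⁴ ⇒ S = 4σT⁴/(1−a).
S = 4·5.67×10⁻⁸·(263)⁴/1.00 = 1085 W/m².
Flux falls as S = L/(4πd²), so d = √(L/(4πS)) = √(2.78×10²⁴/(4π·1085)).

d ≈ 1.43×10¹⁰ m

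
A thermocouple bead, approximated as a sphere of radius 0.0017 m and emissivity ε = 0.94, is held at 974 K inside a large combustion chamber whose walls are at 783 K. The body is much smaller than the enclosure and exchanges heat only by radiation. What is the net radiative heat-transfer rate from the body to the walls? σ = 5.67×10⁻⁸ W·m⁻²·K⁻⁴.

P_net ≈ 1.01 W

For a small grey body in a large enclosure: P_net = εσA(T_body⁴ − T_wall⁴).
A = 4πr² = 3.632×10⁻⁵ m²; T_body⁴ − T_wall⁴ = 9.000×10¹¹ − 3.759×10¹¹ = 5.241×10¹¹ K⁴.
|P_net| = 0.94·5.67×10⁻⁸·3.632×10⁻⁵·5.241×10¹¹.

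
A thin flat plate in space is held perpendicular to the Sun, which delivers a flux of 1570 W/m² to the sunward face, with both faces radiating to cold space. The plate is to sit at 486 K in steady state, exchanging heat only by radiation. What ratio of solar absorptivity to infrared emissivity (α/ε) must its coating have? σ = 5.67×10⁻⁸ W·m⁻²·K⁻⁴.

α/ε ≈ 4.03

Balance: αS·A = εσ·2A·T⁴ ⇒ α/ε = 2σT⁴/S.
α/ε = 2·5.67×10⁻⁸·(486)⁴/1570 = 2·5.67×10⁻⁸·5.579×10¹⁰/1570.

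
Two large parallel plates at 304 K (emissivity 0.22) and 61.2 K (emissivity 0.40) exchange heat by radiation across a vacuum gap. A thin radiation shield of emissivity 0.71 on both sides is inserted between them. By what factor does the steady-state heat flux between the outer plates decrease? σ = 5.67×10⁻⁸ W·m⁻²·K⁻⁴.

Without shield: q₀ = σΔ(T⁴)/(1/ε₁+1/ε₂−1) with denominator 6.045.
With shield the two gaps are in series; the resistances add: (1/ε₁+1/ε_s−1)+(1/ε_s+1/ε₂−1) = 4.954+2.908 = 7.862.
Heat-flux ratio q₀/q = 7.862/6.045.

factor ≈ 1.30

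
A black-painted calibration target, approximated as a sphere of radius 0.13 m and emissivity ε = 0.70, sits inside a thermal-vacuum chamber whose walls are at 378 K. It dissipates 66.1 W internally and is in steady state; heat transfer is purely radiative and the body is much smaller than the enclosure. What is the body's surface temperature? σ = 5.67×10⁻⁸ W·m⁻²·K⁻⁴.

For a small grey body in a large enclosure, net radiated power = εσA(T⁴ − T_w⁴).
Steady state: P = εσA(T⁴ − T_w⁴) with A = 4πr² = 0.2124 m².
T⁴ = P/(εσA) + T_w⁴ = 66.1/(0.70·5.67×10⁻⁸·0.2124) + (378)⁴
    = 7.842×10⁹ + 2.042×10¹⁰ = 2.826×10¹⁰ K⁴.

T ≈ 410 K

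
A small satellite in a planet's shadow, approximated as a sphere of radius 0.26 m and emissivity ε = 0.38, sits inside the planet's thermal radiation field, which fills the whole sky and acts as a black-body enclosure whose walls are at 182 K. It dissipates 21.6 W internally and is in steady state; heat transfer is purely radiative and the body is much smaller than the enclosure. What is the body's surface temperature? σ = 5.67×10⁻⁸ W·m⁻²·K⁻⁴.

For a small grey body in a large enclosure, net radiated power = εσA(T⁴ − T_w⁴).
Steady state: P = εσA(T⁴ − T_w⁴) with A = 4πr² = 0.8495 m².
T⁴ = P/(εσA) + T_w⁴ = 21.6/(0.38·5.67×10⁻⁸·0.8495) + (182)⁴
    = 1.180×10⁹ + 1.097×10⁹ = 2.277×10⁹ K⁴.

T ≈ 218 K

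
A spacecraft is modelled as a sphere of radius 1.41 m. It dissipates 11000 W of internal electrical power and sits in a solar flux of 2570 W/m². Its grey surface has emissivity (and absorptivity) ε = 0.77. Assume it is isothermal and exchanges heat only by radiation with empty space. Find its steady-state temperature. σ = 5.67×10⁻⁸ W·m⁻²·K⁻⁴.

T ≈ 383 K

At steady state, absorbed solar power + internal power = radiated power.
Absorbed: α·S·A_cross = 0.77·2570·6.246 = 12360 W (cross-section πr²).
Total input = 12360 + 11000 = 23360 W.
Radiated: εσ·A_surf·T⁴ with A_surf = 4πr² = 24.98 m².
T⁴ = 23360/(0.77·5.67×10⁻⁸·24.98) = 2.142×10¹⁰ K⁴.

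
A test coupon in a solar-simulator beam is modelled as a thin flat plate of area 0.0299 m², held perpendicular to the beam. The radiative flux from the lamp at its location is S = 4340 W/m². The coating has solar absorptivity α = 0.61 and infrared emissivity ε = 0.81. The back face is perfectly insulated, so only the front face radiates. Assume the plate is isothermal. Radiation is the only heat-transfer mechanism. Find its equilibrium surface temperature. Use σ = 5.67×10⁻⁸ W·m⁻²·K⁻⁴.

T ≈ 490 K

At equilibrium, absorbed power = emitted power.
Absorbing cross-section = A = 0.02990 m²; emitting surface = A = 0.02990 m² (ratio 1).
αS·A_cross = εσ·A_surf·T⁴  ⇒  T⁴ = αS/(ε·1σ).
T⁴ = 0.610·4340/(0.81·1·5.67×10⁻⁸) = 5.764×10¹⁰ K⁴.
T = (5.764×10¹⁰)^(1/4).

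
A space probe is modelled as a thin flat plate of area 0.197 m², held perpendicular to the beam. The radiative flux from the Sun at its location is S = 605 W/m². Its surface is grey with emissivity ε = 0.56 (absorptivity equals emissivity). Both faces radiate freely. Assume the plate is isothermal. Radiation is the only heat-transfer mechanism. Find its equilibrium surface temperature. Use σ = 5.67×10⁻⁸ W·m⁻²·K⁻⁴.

At equilibrium, absorbed power = emitted power.
Absorbing cross-section = A = 0.1970 m²; emitting surface = 2A = 0.3940 m² (ratio 2).
εS·A_cross = εσ·A_surf·T⁴  ⇒  T⁴ = S/(2σ)   (ε cancels).
T⁴ = 605/(2·5.67×10⁻⁸) = 5.335×10⁹ K⁴.
T = (5.335×10⁹)^(1/4).

T ≈ 270 K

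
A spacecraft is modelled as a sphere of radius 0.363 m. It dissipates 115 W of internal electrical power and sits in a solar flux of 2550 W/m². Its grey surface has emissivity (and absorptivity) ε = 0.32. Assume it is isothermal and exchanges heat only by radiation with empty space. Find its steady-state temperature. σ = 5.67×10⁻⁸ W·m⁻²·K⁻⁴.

At steady state, absorbed solar power + internal power = radiated power.
Absorbed: α·S·A_cross = 0.32·2550·0.4140 = 337.8 W (cross-section πr²).
Total input = 337.8 + 115 = 452.8 W.
Radiated: εσ·A_surf·T⁴ with A_surf = 4πr² = 1.656 m².
T⁴ = 452.8/(0.32·5.67×10⁻⁸·1.656) = 1.507×10¹⁰ K⁴.

T ≈ 350 K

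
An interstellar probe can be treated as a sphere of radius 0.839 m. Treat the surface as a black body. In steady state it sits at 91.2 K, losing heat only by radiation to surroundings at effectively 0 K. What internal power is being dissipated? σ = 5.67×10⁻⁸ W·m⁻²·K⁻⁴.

Steady state: P = εσA T⁴.
A = 4πr² = 8.846 m²; T⁴ = (91.2)⁴ = 6.918×10⁷ K⁴.
P = 1.0 × 5.67×10⁻⁸ × 8.846 × 6.918×10⁷.

P ≈ 34.7 W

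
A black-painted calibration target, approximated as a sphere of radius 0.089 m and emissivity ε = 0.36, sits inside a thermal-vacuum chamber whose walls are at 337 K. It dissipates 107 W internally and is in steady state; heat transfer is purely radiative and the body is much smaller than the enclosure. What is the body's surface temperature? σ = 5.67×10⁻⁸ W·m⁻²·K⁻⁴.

T ≈ 506 K

For a small grey body in a large enclosure, net radiated power = εσA(T⁴ − T_w⁴).
Steady state: P = εσA(T⁴ − T_w⁴) with A = 4πr² = 0.09954 m².
T⁴ = P/(εσA) + T_w⁴ = 107/(0.36·5.67×10⁻⁸·0.09954) + (337)⁴
    = 5.266×10¹⁰ + 1.290×10¹⁰ = 6.556×10¹⁰ K⁴.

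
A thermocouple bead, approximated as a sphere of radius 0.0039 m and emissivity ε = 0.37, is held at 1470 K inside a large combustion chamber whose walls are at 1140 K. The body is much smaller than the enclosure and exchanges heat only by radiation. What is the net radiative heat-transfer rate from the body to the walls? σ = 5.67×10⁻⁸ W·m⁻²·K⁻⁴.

For a small grey body in a large enclosure: P_net = εσA(T_body⁴ − T_wall⁴).
A = 4πr² = 1.911×10⁻⁴ m²; T_body⁴ − T_wall⁴ = 4.669×10¹² − 1.689×10¹² = 2.981×10¹² K⁴.
|P_net| = 0.37·5.67×10⁻⁸·1.911×10⁻⁴·2.981×10¹².

P_net ≈ 12.0 W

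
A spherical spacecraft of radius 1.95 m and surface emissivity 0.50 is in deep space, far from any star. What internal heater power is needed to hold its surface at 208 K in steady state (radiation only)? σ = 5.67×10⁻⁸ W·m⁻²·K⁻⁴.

P = εσ·4πr²·T⁴.
4πr² = 47.78 m²; T⁴ = 1.872×10⁹ K⁴.
P = 0.50·5.67×10⁻⁸·47.78·1.872×10⁹.

P ≈ 2540 W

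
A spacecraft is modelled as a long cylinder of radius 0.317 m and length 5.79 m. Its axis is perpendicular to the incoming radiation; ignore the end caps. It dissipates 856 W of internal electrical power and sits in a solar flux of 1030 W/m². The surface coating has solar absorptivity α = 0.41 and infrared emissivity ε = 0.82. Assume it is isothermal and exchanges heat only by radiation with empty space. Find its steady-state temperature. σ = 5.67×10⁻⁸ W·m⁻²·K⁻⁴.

At steady state, absorbed solar power + internal power = radiated power.
Absorbed: α·S·A_cross = 0.41·1030·3.671 = 1550 W (cross-section 2rL).
Total input = 1550 + 856 = 2406 W.
Radiated: εσ·A_surf·T⁴ with A_surf = 2πrL = 11.53 m².
T⁴ = 2406/(0.82·5.67×10⁻⁸·11.53) = 4.488×10⁹ K⁴.

T ≈ 259 K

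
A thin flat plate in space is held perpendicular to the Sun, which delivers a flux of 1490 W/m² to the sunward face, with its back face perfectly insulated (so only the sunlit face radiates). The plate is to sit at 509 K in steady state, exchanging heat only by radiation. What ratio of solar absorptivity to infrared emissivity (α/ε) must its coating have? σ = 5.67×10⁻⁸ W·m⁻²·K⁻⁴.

α/ε ≈ 2.55

Balance: αS·A = εσ·1A·T⁴ ⇒ α/ε = σT⁴/S.
α/ε = 5.67×10⁻⁸·(509)⁴/1490 = 5.67×10⁻⁸·6.712×10¹⁰/1490.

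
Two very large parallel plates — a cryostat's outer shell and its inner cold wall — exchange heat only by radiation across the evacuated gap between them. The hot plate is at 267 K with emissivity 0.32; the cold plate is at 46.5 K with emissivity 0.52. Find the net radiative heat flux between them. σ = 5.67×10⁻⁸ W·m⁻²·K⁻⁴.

q ≈ 71.1 W/m²

For two infinite grey parallel plates, q = σ(T₁⁴ − T₂⁴)/(1/ε₁ + 1/ε₂ − 1).
T₁⁴ − T₂⁴ = 5.082×10⁹ − 4.675×10⁶ = 5.077×10⁹ K⁴.
1/ε₁ + 1/ε₂ − 1 = 3.125 + 1.923 − 1 = 4.048.
q = 5.67×10⁻⁸ × 5.077×10⁹ / 4.048.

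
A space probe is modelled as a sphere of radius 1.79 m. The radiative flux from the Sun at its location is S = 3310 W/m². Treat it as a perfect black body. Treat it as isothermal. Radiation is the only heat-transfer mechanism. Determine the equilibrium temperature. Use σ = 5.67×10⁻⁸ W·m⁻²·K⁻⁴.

T ≈ 348 K

At equilibrium, absorbed power = emitted power.
Absorbing cross-section = πr² = 10.07 m²; emitting surface = 4πr² = 40.26 m² (ratio 4).
S·A_cross = εσ·A_surf·T⁴  ⇒  T⁴ = S/(4σ).
T⁴ = 1.00·3310/(4·5.67×10⁻⁸) = 1.459×10¹⁰ K⁴.
T = (1.459×10¹⁰)^(1/4).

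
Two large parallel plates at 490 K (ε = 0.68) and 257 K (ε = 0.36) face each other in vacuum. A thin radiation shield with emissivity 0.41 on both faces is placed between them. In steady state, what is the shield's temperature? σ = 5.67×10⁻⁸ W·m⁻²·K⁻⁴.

In steady state the net flux on the hot side equals that on the cold side.
σ(T₁⁴−T_s⁴)/D₁ = σ(T_s⁴−T₂⁴)/D₂, with D₁ = 1/ε₁+1/ε_s−1 = 2.910, D₂ = 1/ε_s+1/ε₂−1 = 4.217.
Solve for T_s⁴: T_s⁴ = (D₂·T₁⁴ + D₁·T₂⁴)/(D₁+D₂) = 3.589×10¹⁰ K⁴.

T_s ≈ 435 K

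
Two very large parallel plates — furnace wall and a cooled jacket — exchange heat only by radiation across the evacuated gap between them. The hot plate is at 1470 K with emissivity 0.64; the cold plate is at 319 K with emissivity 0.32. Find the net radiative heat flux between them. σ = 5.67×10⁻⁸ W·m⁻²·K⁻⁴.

q ≈ 71600 W/m²

For two infinite grey parallel plates, q = σ(T₁⁴ − T₂⁴)/(1/ε₁ + 1/ε₂ − 1).
T₁⁴ − T₂⁴ = 4.669×10¹² − 1.036×10¹⁰ = 4.659×10¹² K⁴.
1/ε₁ + 1/ε₂ − 1 = 1.562 + 3.125 − 1 = 3.688.
q = 5.67×10⁻⁸ × 4.659×10¹² / 3.688.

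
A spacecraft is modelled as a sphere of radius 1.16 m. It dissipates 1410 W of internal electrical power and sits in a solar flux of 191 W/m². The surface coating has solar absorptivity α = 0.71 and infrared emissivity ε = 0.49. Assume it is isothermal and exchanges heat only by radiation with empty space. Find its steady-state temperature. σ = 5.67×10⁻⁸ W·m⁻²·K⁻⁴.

At steady state, absorbed solar power + internal power = radiated power.
Absorbed: α·S·A_cross = 0.71·191·4.227 = 573.3 W (cross-section πr²).
Total input = 573.3 + 1410 = 1983 W.
Radiated: εσ·A_surf·T⁴ with A_surf = 4πr² = 16.91 m².
T⁴ = 1983/(0.49·5.67×10⁻⁸·16.91) = 4.222×10⁹ K⁴.

T ≈ 255 K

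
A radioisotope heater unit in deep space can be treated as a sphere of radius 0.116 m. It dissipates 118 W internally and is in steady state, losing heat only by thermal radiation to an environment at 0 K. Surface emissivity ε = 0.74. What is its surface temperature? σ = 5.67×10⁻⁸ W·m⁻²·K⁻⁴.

T ≈ 359 K

Steady state: internal power = radiated power, P = εσA T⁴.
Radiating area A = 4πr² = 0.1691 m².
T⁴ = P/(εσA) = 118/(0.74·5.67×10⁻⁸·0.1691) = 1.663×10¹⁰ K⁴.
T = (1.663×10¹⁰)^(1/4).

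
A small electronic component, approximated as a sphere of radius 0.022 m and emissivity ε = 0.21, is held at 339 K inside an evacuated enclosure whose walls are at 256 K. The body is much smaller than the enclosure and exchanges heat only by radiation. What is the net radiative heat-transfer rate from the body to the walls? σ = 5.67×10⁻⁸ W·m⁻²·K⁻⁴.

For a small grey body in a large enclosure: P_net = εσA(T_body⁴ − T_wall⁴).
A = 4πr² = 0.006082 m²; T_body⁴ − T_wall⁴ = 1.321×10¹⁰ − 4.295×10⁹ = 8.912×10⁹ K⁴.
|P_net| = 0.21·5.67×10⁻⁸·0.006082·8.912×10⁹.

P_net ≈ 0.645 W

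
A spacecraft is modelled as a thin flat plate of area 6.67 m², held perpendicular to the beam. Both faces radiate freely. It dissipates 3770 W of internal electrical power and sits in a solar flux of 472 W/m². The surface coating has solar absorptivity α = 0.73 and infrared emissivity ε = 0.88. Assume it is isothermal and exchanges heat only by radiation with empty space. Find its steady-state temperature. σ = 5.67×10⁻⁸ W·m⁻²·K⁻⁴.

T ≈ 309 K

At steady state, absorbed solar power + internal power = radiated power.
Absorbed: α·S·A_cross = 0.73·472·6.670 = 2298 W (cross-section A).
Total input = 2298 + 3770 = 6068 W.
Radiated: εσ·A_surf·T⁴ with A_surf = 2A = 13.34 m².
T⁴ = 6068/(0.88·5.67×10⁻⁸·13.34) = 9.117×10⁹ K⁴.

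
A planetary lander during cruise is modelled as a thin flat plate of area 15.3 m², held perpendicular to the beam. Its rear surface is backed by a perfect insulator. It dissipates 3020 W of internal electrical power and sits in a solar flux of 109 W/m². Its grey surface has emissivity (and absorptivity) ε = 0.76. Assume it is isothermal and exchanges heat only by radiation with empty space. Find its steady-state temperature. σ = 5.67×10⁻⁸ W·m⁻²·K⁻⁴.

T ≈ 284 K

At steady state, absorbed solar power + internal power = radiated power.
Absorbed: α·S·A_cross = 0.76·109·15.30 = 1267 W (cross-section A).
Total input = 1267 + 3020 = 4287 W.
Radiated: εσ·A_surf·T⁴ with A_surf = A = 15.30 m².
T⁴ = 4287/(0.76·5.67×10⁻⁸·15.30) = 6.503×10⁹ K⁴.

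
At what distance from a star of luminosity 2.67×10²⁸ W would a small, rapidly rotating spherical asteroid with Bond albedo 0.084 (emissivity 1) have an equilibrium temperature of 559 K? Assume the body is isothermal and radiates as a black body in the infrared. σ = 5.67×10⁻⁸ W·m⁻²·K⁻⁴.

d ≈ 2.96×10¹¹ m

For an isothermal black-emitting sphere, (1−a)S·πr² = σ·4πr²·T⁴ ⇒ S = 4σT⁴/(1−a).
S = 4·5.67×10⁻⁸·(559)⁴/0.916 = 24180 W/m².
Flux falls as S = L/(4πd²), so d = √(L/(4πS)) = √(2.67×10²⁸/(4π·24180)).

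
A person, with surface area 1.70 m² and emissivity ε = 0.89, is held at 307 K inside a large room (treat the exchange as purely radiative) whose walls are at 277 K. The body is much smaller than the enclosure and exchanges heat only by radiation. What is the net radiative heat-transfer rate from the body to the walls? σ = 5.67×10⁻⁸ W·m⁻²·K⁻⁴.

For a small grey body in a large enclosure: P_net = εσA(T_body⁴ − T_wall⁴).
A = 1.70 m²; T_body⁴ − T_wall⁴ = 8.883×10⁹ − 5.887×10⁹ = 2.996×10⁹ K⁴.
|P_net| = 0.89·5.67×10⁻⁸·1.700·2.996×10⁹.

P_net ≈ 257 W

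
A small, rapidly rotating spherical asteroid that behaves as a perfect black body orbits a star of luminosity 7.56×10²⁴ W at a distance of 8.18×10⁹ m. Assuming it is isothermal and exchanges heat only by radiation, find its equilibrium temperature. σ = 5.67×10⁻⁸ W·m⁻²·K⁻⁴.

First find the stellar flux at distance d: S = L/(4πd²) = 7.56×10²⁴/(4π·(8.18×10⁹)²) = 8991 W/m².
For an isothermal sphere, absorbed (1−a)S·πr² = emitted σ·4πr²·T⁴, so T⁴ = (1−a)S/(4σ).
T⁴ = 1.00·8991/(4·5.67×10⁻⁸) = 3.964×10¹⁰ K⁴.

T ≈ 446 K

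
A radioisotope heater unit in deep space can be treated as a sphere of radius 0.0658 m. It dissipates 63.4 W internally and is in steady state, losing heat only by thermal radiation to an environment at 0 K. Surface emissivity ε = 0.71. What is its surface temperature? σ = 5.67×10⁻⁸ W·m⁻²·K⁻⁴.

Steady state: internal power = radiated power, P = εσA T⁴.
Radiating area A = 4πr² = 0.05441 m².
T⁴ = P/(εσA) = 63.4/(0.71·5.67×10⁻⁸·0.05441) = 2.895×10¹⁰ K⁴.
T = (2.895×10¹⁰)^(1/4).

T ≈ 412 K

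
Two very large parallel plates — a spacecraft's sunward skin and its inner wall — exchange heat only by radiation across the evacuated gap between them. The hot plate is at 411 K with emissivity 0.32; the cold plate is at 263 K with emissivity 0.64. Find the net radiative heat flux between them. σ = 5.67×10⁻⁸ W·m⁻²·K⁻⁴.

q ≈ 365 W/m²

For two infinite grey parallel plates, q = σ(T₁⁴ − T₂⁴)/(1/ε₁ + 1/ε₂ − 1).
T₁⁴ − T₂⁴ = 2.853×10¹⁰ − 4.784×10⁹ = 2.375×10¹⁰ K⁴.
1/ε₁ + 1/ε₂ − 1 = 3.125 + 1.562 − 1 = 3.688.
q = 5.67×10⁻⁸ × 2.375×10¹⁰ / 3.688.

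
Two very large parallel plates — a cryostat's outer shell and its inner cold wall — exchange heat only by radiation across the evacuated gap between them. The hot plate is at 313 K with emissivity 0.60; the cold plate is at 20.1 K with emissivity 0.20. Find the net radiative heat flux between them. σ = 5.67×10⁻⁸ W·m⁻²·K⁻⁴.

q ≈ 96.0 W/m²

For two infinite grey parallel plates, q = σ(T₁⁴ − T₂⁴)/(1/ε₁ + 1/ε₂ − 1).
T₁⁴ − T₂⁴ = 9.598×10⁹ − 1.632×10⁵ = 9.598×10⁹ K⁴.
1/ε₁ + 1/ε₂ − 1 = 1.667 + 5.000 − 1 = 5.667.
q = 5.67×10⁻⁸ × 9.598×10⁹ / 5.667.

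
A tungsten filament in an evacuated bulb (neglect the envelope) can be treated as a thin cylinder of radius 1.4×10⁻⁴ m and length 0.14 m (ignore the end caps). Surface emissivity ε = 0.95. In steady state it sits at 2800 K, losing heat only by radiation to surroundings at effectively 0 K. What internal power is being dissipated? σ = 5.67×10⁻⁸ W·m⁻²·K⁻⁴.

Steady state: P = εσA T⁴.
A = 2πrL = 1.232×10⁻⁴ m²; T⁴ = (2800)⁴ = 6.147×10¹³ K⁴.
P = 0.95 × 5.67×10⁻⁸ × 1.232×10⁻⁴ × 6.147×10¹³.

P ≈ 408 W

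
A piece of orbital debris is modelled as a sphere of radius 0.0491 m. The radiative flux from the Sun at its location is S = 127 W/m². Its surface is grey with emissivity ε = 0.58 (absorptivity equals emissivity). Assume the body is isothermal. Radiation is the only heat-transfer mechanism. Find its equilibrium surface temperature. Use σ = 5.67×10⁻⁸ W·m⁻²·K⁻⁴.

At equilibrium, absorbed power = emitted power.
Absorbing cross-section = πr² = 0.007574 m²; emitting surface = 4πr² = 0.03030 m² (ratio 4).
εS·A_cross = εσ·A_surf·T⁴  ⇒  T⁴ = S/(4σ)   (ε cancels).
T⁴ = 127/(4·5.67×10⁻⁸) = 5.600×10⁸ K⁴.
T = (5.600×10⁸)^(1/4).

T ≈ 154 K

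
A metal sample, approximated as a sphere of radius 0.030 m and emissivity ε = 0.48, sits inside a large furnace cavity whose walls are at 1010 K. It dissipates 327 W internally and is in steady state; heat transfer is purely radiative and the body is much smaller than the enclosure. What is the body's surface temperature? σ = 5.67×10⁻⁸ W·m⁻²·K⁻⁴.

T ≈ 1200 K

For a small grey body in a large enclosure, net radiated power = εσA(T⁴ − T_w⁴).
Steady state: P = εσA(T⁴ − T_w⁴) with A = 4πr² = 0.01131 m².
T⁴ = P/(εσA) + T_w⁴ = 327/(0.48·5.67×10⁻⁸·0.01131) + (1010)⁴
    = 1.062×10¹² + 1.041×10¹² = 2.103×10¹² K⁴.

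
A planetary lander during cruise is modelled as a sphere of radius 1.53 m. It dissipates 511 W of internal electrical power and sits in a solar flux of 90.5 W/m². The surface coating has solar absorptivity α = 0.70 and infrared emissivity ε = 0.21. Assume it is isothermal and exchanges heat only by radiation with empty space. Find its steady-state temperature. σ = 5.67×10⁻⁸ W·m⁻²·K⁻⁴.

T ≈ 230 K

At steady state, absorbed solar power + internal power = radiated power.
Absorbed: α·S·A_cross = 0.70·90.5·7.354 = 465.9 W (cross-section πr²).
Total input = 465.9 + 511 = 976.9 W.
Radiated: εσ·A_surf·T⁴ with A_surf = 4πr² = 29.42 m².
T⁴ = 976.9/(0.21·5.67×10⁻⁸·29.42) = 2.789×10⁹ K⁴.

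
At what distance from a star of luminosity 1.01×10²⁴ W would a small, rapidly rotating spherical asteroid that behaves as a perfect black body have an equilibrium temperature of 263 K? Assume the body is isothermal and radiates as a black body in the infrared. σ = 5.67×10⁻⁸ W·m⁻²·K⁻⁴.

For an isothermal black-emitting sphere, (1−a)S·πr² = σ·4πr²·T⁴ ⇒ S = 4σT⁴/(1−a).
S = 4·5.67×10⁻⁸·(263)⁴/1.00 = 1085 W/m².
Flux falls as S = L/(4πd²), so d = √(L/(4πS)) = √(1.01×10²⁴/(4π·1085)).

d ≈ 8.61×10⁹ m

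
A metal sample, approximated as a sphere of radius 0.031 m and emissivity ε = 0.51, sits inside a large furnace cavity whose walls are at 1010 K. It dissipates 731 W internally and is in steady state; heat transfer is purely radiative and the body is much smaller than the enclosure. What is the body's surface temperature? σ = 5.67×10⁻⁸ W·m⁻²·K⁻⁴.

For a small grey body in a large enclosure, net radiated power = εσA(T⁴ − T_w⁴).
Steady state: P = εσA(T⁴ − T_w⁴) with A = 4πr² = 0.01208 m².
T⁴ = P/(εσA) + T_w⁴ = 731/(0.51·5.67×10⁻⁸·0.01208) + (1010)⁴
    = 2.093×10¹² + 1.041×10¹² = 3.134×10¹² K⁴.

T ≈ 1330 K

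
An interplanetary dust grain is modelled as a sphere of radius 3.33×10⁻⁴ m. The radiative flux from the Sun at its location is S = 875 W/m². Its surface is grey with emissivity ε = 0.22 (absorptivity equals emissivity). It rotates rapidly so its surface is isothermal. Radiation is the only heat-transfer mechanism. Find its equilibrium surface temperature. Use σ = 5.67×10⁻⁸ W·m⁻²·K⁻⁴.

At equilibrium, absorbed power = emitted power.
Absorbing cross-section = πr² = 3.484×10⁻⁷ m²; emitting surface = 4πr² = 1.393×10⁻⁶ m² (ratio 4).
εS·A_cross = εσ·A_surf·T⁴  ⇒  T⁴ = S/(4σ)   (ε cancels).
T⁴ = 875/(4·5.67×10⁻⁸) = 3.858×10⁹ K⁴.
T = (3.858×10⁹)^(1/4).

T ≈ 249 K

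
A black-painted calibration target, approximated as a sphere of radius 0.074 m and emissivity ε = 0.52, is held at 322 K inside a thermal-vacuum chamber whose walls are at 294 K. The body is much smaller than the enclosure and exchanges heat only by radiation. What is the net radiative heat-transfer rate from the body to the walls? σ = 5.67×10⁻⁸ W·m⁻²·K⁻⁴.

For a small grey body in a large enclosure: P_net = εσA(T_body⁴ − T_wall⁴).
A = 4πr² = 0.06881 m²; T_body⁴ − T_wall⁴ = 1.075×10¹⁰ − 7.471×10⁹ = 3.279×10⁹ K⁴.
|P_net| = 0.52·5.67×10⁻⁸·0.06881·3.279×10⁹.

P_net ≈ 6.65 W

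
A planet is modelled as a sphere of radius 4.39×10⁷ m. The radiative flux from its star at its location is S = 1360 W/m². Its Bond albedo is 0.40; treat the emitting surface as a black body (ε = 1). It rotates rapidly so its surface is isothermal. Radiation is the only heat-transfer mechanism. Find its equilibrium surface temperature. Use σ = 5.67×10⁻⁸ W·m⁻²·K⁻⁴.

At equilibrium, absorbed power = emitted power.
Absorbing cross-section = πr² = 6.055×10¹⁵ m²; emitting surface = 4πr² = 2.422×10¹⁶ m² (ratio 4).
(1−a)S·A_cross = εσ·A_surf·T⁴  ⇒  T⁴ = (1−a)S/(4σ).
T⁴ = 0.600·1360/(4·5.67×10⁻⁸) = 3.598×10⁹ K⁴.
T = (3.598×10⁹)^(1/4).

T ≈ 245 K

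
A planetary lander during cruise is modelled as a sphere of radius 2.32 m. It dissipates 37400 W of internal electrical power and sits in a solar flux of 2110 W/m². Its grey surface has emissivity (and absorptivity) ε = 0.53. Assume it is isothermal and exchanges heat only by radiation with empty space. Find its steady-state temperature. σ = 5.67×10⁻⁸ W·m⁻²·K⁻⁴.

At steady state, absorbed solar power + internal power = radiated power.
Absorbed: α·S·A_cross = 0.53·2110·16.91 = 18910 W (cross-section πr²).
Total input = 18910 + 37400 = 56310 W.
Radiated: εσ·A_surf·T⁴ with A_surf = 4πr² = 67.64 m².
T⁴ = 56310/(0.53·5.67×10⁻⁸·67.64) = 2.770×10¹⁰ K⁴.

T ≈ 408 K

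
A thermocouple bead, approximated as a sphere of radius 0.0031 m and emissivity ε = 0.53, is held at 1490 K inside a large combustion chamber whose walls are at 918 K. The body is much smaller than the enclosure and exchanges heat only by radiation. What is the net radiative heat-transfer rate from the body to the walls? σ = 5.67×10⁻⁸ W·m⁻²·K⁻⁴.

For a small grey body in a large enclosure: P_net = εσA(T_body⁴ − T_wall⁴).
A = 4πr² = 1.208×10⁻⁴ m²; T_body⁴ − T_wall⁴ = 4.929×10¹² − 7.102×10¹¹ = 4.219×10¹² K⁴.
|P_net| = 0.53·5.67×10⁻⁸·1.208×10⁻⁴·4.219×10¹².

P_net ≈ 15.3 W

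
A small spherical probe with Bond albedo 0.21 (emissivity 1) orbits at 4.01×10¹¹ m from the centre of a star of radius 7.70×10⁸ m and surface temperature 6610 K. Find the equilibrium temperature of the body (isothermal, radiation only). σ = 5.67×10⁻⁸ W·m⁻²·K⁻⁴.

The star's surface emits σT_*⁴; at distance d the flux is S = σT_*⁴(R_*/d)².
S = 5.67×10⁻⁸·(6610)⁴·(7.70×10⁸/4.01×10¹¹)² = 399.1 W/m².
For an isothermal sphere T⁴ = (1−a)S/(4σ) = 1.390×10⁹ K⁴.

T ≈ 193 K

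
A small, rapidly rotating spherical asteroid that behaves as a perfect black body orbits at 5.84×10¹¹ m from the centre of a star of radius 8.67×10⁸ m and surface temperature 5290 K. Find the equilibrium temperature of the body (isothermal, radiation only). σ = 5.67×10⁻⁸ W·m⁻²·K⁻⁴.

T ≈ 144 K

The star's surface emits σT_*⁴; at distance d the flux is S = σT_*⁴(R_*/d)².
S = 5.67×10⁻⁸·(5290)⁴·(8.67×10⁸/5.84×10¹¹)² = 97.86 W/m².
For an isothermal sphere T⁴ = (1−a)S/(4σ) = 4.315×10⁸ K⁴.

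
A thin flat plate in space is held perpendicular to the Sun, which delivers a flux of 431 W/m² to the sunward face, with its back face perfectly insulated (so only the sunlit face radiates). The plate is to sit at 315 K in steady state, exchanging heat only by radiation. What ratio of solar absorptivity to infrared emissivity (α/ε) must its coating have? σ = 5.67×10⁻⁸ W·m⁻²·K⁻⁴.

α/ε ≈ 1.30

Balance: αS·A = εσ·1A·T⁴ ⇒ α/ε = σT⁴/S.
α/ε = 5.67×10⁻⁸·(315)⁴/431 = 5.67×10⁻⁸·9.846×10⁹/431.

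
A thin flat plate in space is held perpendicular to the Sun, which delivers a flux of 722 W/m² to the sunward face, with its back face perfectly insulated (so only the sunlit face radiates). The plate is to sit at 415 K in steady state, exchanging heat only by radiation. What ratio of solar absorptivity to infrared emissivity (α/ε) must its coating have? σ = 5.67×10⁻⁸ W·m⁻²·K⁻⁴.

α/ε ≈ 2.33

Balance: αS·A = εσ·1A·T⁴ ⇒ α/ε = σT⁴/S.
α/ε = 5.67×10⁻⁸·(415)⁴/722 = 5.67×10⁻⁸·2.966×10¹⁰/722.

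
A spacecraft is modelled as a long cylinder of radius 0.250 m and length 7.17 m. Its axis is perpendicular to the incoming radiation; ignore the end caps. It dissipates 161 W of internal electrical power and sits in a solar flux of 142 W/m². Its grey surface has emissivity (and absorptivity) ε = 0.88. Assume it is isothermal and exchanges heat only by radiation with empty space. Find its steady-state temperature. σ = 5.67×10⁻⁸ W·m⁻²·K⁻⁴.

At steady state, absorbed solar power + internal power = radiated power.
Absorbed: α·S·A_cross = 0.88·142·3.585 = 448.0 W (cross-section 2rL).
Total input = 448.0 + 161 = 609.0 W.
Radiated: εσ·A_surf·T⁴ with A_surf = 2πrL = 11.26 m².
T⁴ = 609.0/(0.88·5.67×10⁻⁸·11.26) = 1.084×10⁹ K⁴.

T ≈ 181 K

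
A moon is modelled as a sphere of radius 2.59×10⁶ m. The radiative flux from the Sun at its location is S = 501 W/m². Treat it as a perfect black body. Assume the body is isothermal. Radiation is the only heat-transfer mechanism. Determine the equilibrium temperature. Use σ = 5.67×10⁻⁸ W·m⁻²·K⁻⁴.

T ≈ 217 K

At equilibrium, absorbed power = emitted power.
Absorbing cross-section = πr² = 2.107×10¹³ m²; emitting surface = 4πr² = 8.430×10¹³ m² (ratio 4).
S·A_cross = εσ·A_surf·T⁴  ⇒  T⁴ = S/(4σ).
T⁴ = 1.00·501/(4·5.67×10⁻⁸) = 2.209×10⁹ K⁴.
T = (2.209×10⁹)^(1/4).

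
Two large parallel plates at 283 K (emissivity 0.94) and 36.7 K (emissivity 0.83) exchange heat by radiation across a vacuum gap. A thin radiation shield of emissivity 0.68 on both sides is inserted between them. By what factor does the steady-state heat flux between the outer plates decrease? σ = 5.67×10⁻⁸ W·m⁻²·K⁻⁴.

factor ≈ 2.53

Without shield: q₀ = σΔ(T⁴)/(1/ε₁+1/ε₂−1) with denominator 1.269.
With shield the two gaps are in series; the resistances add: (1/ε₁+1/ε_s−1)+(1/ε_s+1/ε₂−1) = 1.534+1.675 = 3.210.
Heat-flux ratio q₀/q = 3.210/1.269.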